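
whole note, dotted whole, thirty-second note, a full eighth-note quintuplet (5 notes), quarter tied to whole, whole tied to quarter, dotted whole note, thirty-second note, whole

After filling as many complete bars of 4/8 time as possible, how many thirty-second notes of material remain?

One bar of 4/8 = 16 thirty-second notes.
Each duration in thirty-second notes: whole note = 32; dotted whole = 48; thirty-second note = 1; a full eighth-note quintuplet (5 notes) (five quintuplet eighths span one half) = 16; quarter tied to whole (quarter + whole) = 40; whole tied to quarter (whole + quarter) = 40; dotted whole note = 48; thirty-second note = 1; whole = 32.
Adding: 32 + 48 + 1 + 16 + 40 + 40 + 48 + 1 + 32 = 258.
258 ÷ 16 = 16 complete bars with 2 thirty-second notes remaining.

2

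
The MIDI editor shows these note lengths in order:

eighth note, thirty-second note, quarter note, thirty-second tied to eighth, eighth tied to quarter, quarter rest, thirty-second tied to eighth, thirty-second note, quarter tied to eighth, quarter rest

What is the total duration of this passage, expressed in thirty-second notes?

64

In thirty-second notes: eighth note = 4; thirty-second note = 1; quarter note = 8; thirty-second tied to eighth (thirty-second + eighth) = 5; eighth tied to quarter (eighth + quarter) = 12; quarter rest = 8; thirty-second tied to eighth (thirty-second + eighth) = 5; thirty-second note = 1; quarter tied to eighth (quarter + eighth) = 12; quarter rest = 8.
Total: 4 + 1 + 8 + 5 + 12 + 8 + 5 + 1 + 12 + 8 = 64 thirty-second notes.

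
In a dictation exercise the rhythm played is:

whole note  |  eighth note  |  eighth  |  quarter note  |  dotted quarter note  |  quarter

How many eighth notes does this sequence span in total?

Each duration in eighth notes: whole note = 8; eighth note = 1; eighth = 1; quarter note = 2; dotted quarter note = 3; quarter = 2.
Adding: 8 + 1 + 1 + 2 + 3 + 2 = 17 eighth notes.

17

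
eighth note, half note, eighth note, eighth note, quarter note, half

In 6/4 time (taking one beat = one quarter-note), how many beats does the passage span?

6.5

One quarter-note beat = 2 eighth notes.
Working in eighth notes: eighth note = 1; half note = 4; eighth note = 1; eighth note = 1; quarter note = 2; half = 4.
Adding: 1 + 4 + 1 + 1 + 2 + 4 = 13.
13 ÷ 2 = 6.5 beats.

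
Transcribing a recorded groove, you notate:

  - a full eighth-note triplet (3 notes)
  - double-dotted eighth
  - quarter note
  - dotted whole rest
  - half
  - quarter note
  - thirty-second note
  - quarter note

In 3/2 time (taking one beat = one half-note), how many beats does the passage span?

6.5

One half-note beat = 16 thirty-second notes.
Working in thirty-second notes: a full eighth-note triplet (3 notes) (three triplet eighths span one quarter) = 8; double-dotted eighth = 7; quarter note = 8; dotted whole rest = 48; half = 16; quarter note = 8; thirty-second note = 1; quarter note = 8.
Sum: 8 + 7 + 8 + 48 + 16 + 8 + 1 + 8 = 104.
104 ÷ 16 = 6.5 beats.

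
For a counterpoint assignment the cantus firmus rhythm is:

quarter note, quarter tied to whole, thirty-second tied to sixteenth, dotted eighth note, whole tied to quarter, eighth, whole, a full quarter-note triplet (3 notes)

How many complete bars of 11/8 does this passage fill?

3

One bar of 11/8 = 44 thirty-second notes.
Convert each value to thirty-second notes: quarter note = 8; quarter tied to whole (quarter + whole) = 40; thirty-second tied to sixteenth (thirty-second + sixteenth) = 3; dotted eighth note = 6; whole tied to quarter (whole + quarter) = 40; eighth = 4; whole = 32; a full quarter-note triplet (3 notes) (three triplet quarters span one half) = 16.
Adding: 8 + 40 + 3 + 6 + 40 + 4 + 32 + 16 = 149.
149 ÷ 44 = 3 complete bars with 17 left over.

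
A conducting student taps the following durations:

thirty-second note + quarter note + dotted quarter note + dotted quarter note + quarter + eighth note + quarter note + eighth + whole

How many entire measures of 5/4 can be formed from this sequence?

One bar of 5/4 = 40 thirty-second notes.
Convert each value to thirty-second notes: thirty-second note = 1; quarter note = 8; dotted quarter note = 12; dotted quarter note = 12; quarter = 8; eighth note = 4; quarter note = 8; eighth = 4; whole = 32.
Adding: 1 + 8 + 12 + 12 + 8 + 4 + 8 + 4 + 32 = 89.
89 ÷ 40 = 2 complete bars with 9 left over.

2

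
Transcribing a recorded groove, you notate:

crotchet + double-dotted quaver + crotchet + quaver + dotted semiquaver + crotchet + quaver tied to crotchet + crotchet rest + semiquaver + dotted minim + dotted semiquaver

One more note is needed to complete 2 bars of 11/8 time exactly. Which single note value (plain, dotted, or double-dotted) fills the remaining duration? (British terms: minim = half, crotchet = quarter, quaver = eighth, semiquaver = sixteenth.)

thirty-second note

2 bars of 11/8 = 88 thirty-second notes.
Express everything in thirty-second notes: crotchet = 8; double-dotted quaver = 7; crotchet = 8; quaver = 4; dotted semiquaver = 3; crotchet = 8; quaver tied to crotchet (quaver + crotchet) = 12; crotchet rest = 8; semiquaver = 2; dotted minim = 24; dotted semiquaver = 3.
Sum: 8 + 7 + 8 + 4 + 3 + 8 + 12 + 8 + 2 + 24 + 3 = 87.
Remaining: 88 − 87 = 1 thirty-second note, which is a thirty-second note.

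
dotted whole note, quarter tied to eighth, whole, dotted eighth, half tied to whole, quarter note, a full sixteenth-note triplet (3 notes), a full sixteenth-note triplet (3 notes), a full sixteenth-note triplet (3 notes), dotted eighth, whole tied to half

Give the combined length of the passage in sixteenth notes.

110

Each duration in sixteenth notes: dotted whole note = 24; quarter tied to eighth (quarter + eighth) = 6; whole = 16; dotted eighth = 3; half tied to whole (half + whole) = 24; quarter note = 4; a full sixteenth-note triplet (3 notes) (three triplet sixteenths span one eighth) = 2; a full sixteenth-note triplet (3 notes) (three triplet sixteenths span one eighth) = 2; a full sixteenth-note triplet (3 notes) (three triplet sixteenths span one eighth) = 2; dotted eighth = 3; whole tied to half (whole + half) = 24.
Adding: 24 + 6 + 16 + 3 + 24 + 4 + 2 + 2 + 2 + 3 + 24 = 110 sixteenth notes.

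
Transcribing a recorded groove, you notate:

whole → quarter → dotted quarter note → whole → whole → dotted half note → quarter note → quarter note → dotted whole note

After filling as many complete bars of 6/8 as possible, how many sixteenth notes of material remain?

6

One bar of 6/8 = 6 eighth notes.
Each duration in eighth notes: whole = 8; quarter = 2; dotted quarter note = 3; whole = 8; whole = 8; dotted half note = 6; quarter note = 2; quarter note = 2; dotted whole note = 12.
Adding: 8 + 2 + 3 + 8 + 8 + 6 + 2 + 2 + 12 = 51.
51 ÷ 6 = 8 complete bars with 3 eighth notes remaining = 6 sixteenth notes.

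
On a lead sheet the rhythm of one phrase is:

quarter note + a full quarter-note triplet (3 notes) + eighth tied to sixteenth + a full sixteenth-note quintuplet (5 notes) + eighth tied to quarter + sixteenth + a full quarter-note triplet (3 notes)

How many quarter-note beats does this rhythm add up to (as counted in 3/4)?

One quarter-note beat = 4 sixteenth notes.
Working in sixteenth notes: quarter note = 4; a full quarter-note triplet (3 notes) (three triplet quarters span one half) = 8; eighth tied to sixteenth (eighth + sixteenth) = 3; a full sixteenth-note quintuplet (5 notes) (five quintuplet sixteenths span one quarter) = 4; eighth tied to quarter (eighth + quarter) = 6; sixteenth = 1; a full quarter-note triplet (3 notes) (three triplet quarters span one half) = 8.
Altogether 4 + 8 + 3 + 4 + 6 + 1 + 8 = 34.
34 ÷ 4 = 8.5 beats.

8.5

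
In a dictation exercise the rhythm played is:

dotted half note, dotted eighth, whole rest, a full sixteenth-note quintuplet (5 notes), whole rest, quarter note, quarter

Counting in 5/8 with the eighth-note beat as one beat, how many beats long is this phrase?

29.5

One eighth-note beat = 2 sixteenth notes.
In sixteenth notes: dotted half note = 12; dotted eighth = 3; whole rest = 16; a full sixteenth-note quintuplet (5 notes) (five quintuplet sixteenths span one quarter) = 4; whole rest = 16; quarter note = 4; quarter = 4.
Sum: 12 + 3 + 16 + 4 + 16 + 4 + 4 = 59.
59 ÷ 2 = 29.5 beats.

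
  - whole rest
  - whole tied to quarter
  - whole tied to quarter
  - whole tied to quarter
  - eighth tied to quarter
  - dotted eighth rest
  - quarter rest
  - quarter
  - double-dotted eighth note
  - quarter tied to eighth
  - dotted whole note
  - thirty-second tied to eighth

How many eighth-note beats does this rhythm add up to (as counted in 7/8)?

One eighth-note beat = 4 thirty-second notes.
In thirty-second notes: whole rest = 32; whole tied to quarter (whole + quarter) = 40; whole tied to quarter (whole + quarter) = 40; whole tied to quarter (whole + quarter) = 40; eighth tied to quarter (eighth + quarter) = 12; dotted eighth rest = 6; quarter rest = 8; quarter = 8; double-dotted eighth note = 7; quarter tied to eighth (quarter + eighth) = 12; dotted whole note = 48; thirty-second tied to eighth (thirty-second + eighth) = 5.
Altogether 32 + 40 + 40 + 40 + 12 + 6 + 8 + 8 + 7 + 12 + 48 + 5 = 258.
258 ÷ 4 = 64.5 beats.

64.5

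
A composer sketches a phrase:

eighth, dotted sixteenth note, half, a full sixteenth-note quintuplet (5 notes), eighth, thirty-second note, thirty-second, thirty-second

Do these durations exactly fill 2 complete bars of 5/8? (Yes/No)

One bar of 5/8 = 20 thirty-second notes, so 2 bars = 40.
Each duration in thirty-second notes: eighth = 4; dotted sixteenth note = 3; half = 16; a full sixteenth-note quintuplet (5 notes) (five quintuplet sixteenths span one quarter) = 8; eighth = 4; thirty-second note = 1; thirty-second = 1; thirty-second = 1.
Altogether 4 + 3 + 16 + 8 + 4 + 1 + 1 + 1 = 38.
38 falls short of 40, so the answer is No.

No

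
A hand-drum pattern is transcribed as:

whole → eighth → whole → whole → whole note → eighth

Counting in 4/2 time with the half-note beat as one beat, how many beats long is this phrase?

8.5

One half-note beat = 4 eighth notes.
Convert each value to eighth notes: whole = 8; eighth = 1; whole = 8; whole = 8; whole note = 8; eighth = 1.
Altogether 8 + 1 + 8 + 8 + 8 + 1 = 34.
34 ÷ 4 = 8.5 beats.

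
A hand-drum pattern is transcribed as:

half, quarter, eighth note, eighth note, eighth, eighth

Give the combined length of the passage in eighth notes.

In eighth notes: half = 4; quarter = 2; eighth note = 1; eighth note = 1; eighth = 1; eighth = 1.
Adding: 4 + 2 + 1 + 1 + 1 + 1 = 10 eighth notes.

10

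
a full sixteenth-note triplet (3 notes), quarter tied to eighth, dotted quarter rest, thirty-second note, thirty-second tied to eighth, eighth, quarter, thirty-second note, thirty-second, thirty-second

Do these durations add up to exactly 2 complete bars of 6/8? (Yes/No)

No

One bar of 6/8 = 24 thirty-second notes, so 2 bars = 48.
Working in thirty-second notes: a full sixteenth-note triplet (3 notes) (three triplet sixteenths span one eighth) = 4; quarter tied to eighth (quarter + eighth) = 12; dotted quarter rest = 12; thirty-second note = 1; thirty-second tied to eighth (thirty-second + eighth) = 5; eighth = 4; quarter = 8; thirty-second note = 1; thirty-second = 1; thirty-second = 1.
Altogether 4 + 12 + 12 + 1 + 5 + 4 + 8 + 1 + 1 + 1 = 49.
49 exceeds 48, so the answer is No.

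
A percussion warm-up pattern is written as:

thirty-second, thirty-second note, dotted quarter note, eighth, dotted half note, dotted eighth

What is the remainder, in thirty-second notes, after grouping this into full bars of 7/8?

One bar of 7/8 = 28 thirty-second notes.
Working in thirty-second notes: thirty-second = 1; thirty-second note = 1; dotted quarter note = 12; eighth = 4; dotted half note = 24; dotted eighth = 6.
Altogether 1 + 1 + 12 + 4 + 24 + 6 = 48.
48 ÷ 28 = 1 complete bar with 20 thirty-second notes remaining.

20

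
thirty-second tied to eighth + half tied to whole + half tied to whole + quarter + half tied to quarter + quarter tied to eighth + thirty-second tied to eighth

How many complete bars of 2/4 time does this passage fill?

One bar of 2/4 = 16 thirty-second notes.
Express everything in thirty-second notes: thirty-second tied to eighth (thirty-second + eighth) = 5; half tied to whole (half + whole) = 48; half tied to whole (half + whole) = 48; quarter = 8; half tied to quarter (half + quarter) = 24; quarter tied to eighth (quarter + eighth) = 12; thirty-second tied to eighth (thirty-second + eighth) = 5.
Total: 5 + 48 + 48 + 8 + 24 + 12 + 5 = 150.
150 ÷ 16 = 9 complete bars with 6 left over.

9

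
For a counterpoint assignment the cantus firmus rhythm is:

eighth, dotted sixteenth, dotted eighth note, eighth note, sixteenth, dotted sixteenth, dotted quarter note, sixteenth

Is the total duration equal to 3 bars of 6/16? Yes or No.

Yes

One bar of 6/16 = 12 thirty-second notes, so 3 bars = 36.
Convert each value to thirty-second notes: eighth = 4; dotted sixteenth = 3; dotted eighth note = 6; eighth note = 4; sixteenth = 2; dotted sixteenth = 3; dotted quarter note = 12; sixteenth = 2.
Adding: 4 + 3 + 6 + 4 + 2 + 3 + 12 + 2 = 36.
36 equals 36, so the answer is Yes.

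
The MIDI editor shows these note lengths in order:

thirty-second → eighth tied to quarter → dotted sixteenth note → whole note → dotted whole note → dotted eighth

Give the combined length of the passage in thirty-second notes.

102

Working in thirty-second notes: thirty-second = 1; eighth tied to quarter (eighth + quarter) = 12; dotted sixteenth note = 3; whole note = 32; dotted whole note = 48; dotted eighth = 6.
Sum: 1 + 12 + 3 + 32 + 48 + 6 = 102 thirty-second notes.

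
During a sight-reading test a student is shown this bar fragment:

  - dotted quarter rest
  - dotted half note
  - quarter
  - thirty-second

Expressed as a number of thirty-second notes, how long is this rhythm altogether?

Working in thirty-second notes: dotted quarter rest = 12; dotted half note = 24; quarter = 8; thirty-second = 1.
Total: 12 + 24 + 8 + 1 = 45 thirty-second notes.

45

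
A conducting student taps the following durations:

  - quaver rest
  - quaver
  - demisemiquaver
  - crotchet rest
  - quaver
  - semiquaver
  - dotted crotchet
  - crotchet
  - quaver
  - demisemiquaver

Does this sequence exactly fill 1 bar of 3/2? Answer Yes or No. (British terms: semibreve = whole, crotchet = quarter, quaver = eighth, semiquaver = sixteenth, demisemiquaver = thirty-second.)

Yes

One bar of 3/2 = 48 thirty-second notes.
Each duration in thirty-second notes: quaver rest = 4; quaver = 4; demisemiquaver = 1; crotchet rest = 8; quaver = 4; semiquaver = 2; dotted crotchet = 12; crotchet = 8; quaver = 4; demisemiquaver = 1.
Altogether 4 + 4 + 1 + 8 + 4 + 2 + 12 + 8 + 4 + 1 = 48.
48 equals 48, so the answer is Yes.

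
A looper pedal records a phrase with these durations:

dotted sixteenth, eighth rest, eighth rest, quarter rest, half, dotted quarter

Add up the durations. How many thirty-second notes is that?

47

Express everything in thirty-second notes: dotted sixteenth = 3; eighth rest = 4; eighth rest = 4; quarter rest = 8; half = 16; dotted quarter = 12.
Adding: 3 + 4 + 4 + 8 + 16 + 12 = 47 thirty-second notes.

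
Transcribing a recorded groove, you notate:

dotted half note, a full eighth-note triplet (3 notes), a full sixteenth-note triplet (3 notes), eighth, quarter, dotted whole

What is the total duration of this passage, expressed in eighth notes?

24

Convert each value to eighth notes: dotted half note = 6; a full eighth-note triplet (3 notes) (three triplet eighths span one quarter) = 2; a full sixteenth-note triplet (3 notes) (three triplet sixteenths span one eighth) = 1; eighth = 1; quarter = 2; dotted whole = 12.
Sum: 6 + 2 + 1 + 1 + 2 + 12 = 24 eighth notes.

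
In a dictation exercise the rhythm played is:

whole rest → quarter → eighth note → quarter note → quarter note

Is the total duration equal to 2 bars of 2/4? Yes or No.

One bar of 2/4 = 4 eighth notes, so 2 bars = 8.
Convert each value to eighth notes: whole rest = 8; quarter = 2; eighth note = 1; quarter note = 2; quarter note = 2.
Total: 8 + 2 + 1 + 2 + 2 = 15.
15 exceeds 8, so the answer is No.

No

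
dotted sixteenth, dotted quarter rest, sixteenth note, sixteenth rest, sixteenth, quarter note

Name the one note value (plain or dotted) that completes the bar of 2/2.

dotted sixteenth note

The bar of 2/2 = 32 thirty-second notes.
Express everything in thirty-second notes: dotted sixteenth = 3; dotted quarter rest = 12; sixteenth note = 2; sixteenth rest = 2; sixteenth = 2; quarter note = 8.
Sum: 3 + 12 + 2 + 2 + 2 + 8 = 29.
Remaining: 32 − 29 = 3 thirty-second notes, which is a dotted sixteenth note.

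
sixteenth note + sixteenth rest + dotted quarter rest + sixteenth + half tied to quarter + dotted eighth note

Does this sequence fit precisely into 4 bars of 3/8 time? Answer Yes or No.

One bar of 3/8 = 6 sixteenth notes, so 4 bars = 24.
In sixteenth notes: sixteenth note = 1; sixteenth rest = 1; dotted quarter rest = 6; sixteenth = 1; half tied to quarter (half + quarter) = 12; dotted eighth note = 3.
Total: 1 + 1 + 6 + 1 + 12 + 3 = 24.
24 equals 24, so the answer is Yes.

Yes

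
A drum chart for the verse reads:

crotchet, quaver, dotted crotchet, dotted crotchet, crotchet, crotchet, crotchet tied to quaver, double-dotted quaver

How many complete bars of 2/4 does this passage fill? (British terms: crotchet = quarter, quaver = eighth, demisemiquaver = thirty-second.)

4

One bar of 2/4 = 16 thirty-second notes.
Each duration in thirty-second notes: crotchet = 8; quaver = 4; dotted crotchet = 12; dotted crotchet = 12; crotchet = 8; crotchet = 8; crotchet tied to quaver (crotchet + quaver) = 12; double-dotted quaver = 7.
Altogether 8 + 4 + 12 + 12 + 8 + 8 + 12 + 7 = 71.
71 ÷ 16 = 4 complete bars with 7 left over.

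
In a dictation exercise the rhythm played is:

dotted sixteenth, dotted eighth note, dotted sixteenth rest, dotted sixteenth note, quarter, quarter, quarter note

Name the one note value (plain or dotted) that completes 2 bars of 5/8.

2 bars of 5/8 = 40 thirty-second notes.
Each duration in thirty-second notes: dotted sixteenth = 3; dotted eighth note = 6; dotted sixteenth rest = 3; dotted sixteenth note = 3; quarter = 8; quarter = 8; quarter note = 8.
Sum: 3 + 6 + 3 + 3 + 8 + 8 + 8 = 39.
Remaining: 40 − 39 = 1 thirty-second note, which is a thirty-second note.

thirty-second note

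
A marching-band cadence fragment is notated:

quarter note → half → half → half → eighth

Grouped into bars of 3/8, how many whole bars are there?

5

One bar of 3/8 = 3 eighth notes.
Convert each value to eighth notes: quarter note = 2; half = 4; half = 4; half = 4; eighth = 1.
Adding: 2 + 4 + 4 + 4 + 1 = 15.
15 ÷ 3 = 5 complete bars with 0 left over.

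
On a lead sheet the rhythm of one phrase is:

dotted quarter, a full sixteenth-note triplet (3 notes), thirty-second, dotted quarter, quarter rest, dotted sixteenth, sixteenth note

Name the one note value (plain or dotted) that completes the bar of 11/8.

The bar of 11/8 = 44 thirty-second notes.
Convert each value to thirty-second notes: dotted quarter = 12; a full sixteenth-note triplet (3 notes) (three triplet sixteenths span one eighth) = 4; thirty-second = 1; dotted quarter = 12; quarter rest = 8; dotted sixteenth = 3; sixteenth note = 2.
Sum: 12 + 4 + 1 + 12 + 8 + 3 + 2 = 42.
Remaining: 44 − 42 = 2 thirty-second notes, which is a sixteenth note.

sixteenth note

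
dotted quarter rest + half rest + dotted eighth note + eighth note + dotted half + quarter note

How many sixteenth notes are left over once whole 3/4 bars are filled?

One bar of 3/4 = 12 sixteenth notes.
Each duration in sixteenth notes: dotted quarter rest = 6; half rest = 8; dotted eighth note = 3; eighth note = 2; dotted half = 12; quarter note = 4.
Altogether 6 + 8 + 3 + 2 + 12 + 4 = 35.
35 ÷ 12 = 2 complete bars with 11 sixteenth notes remaining.

11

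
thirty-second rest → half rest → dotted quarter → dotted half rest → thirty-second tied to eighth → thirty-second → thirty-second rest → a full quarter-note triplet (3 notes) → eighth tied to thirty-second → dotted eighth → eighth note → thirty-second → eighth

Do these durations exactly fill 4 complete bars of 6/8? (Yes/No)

Yes

One bar of 6/8 = 24 thirty-second notes, so 4 bars = 96.
In thirty-second notes: thirty-second rest = 1; half rest = 16; dotted quarter = 12; dotted half rest = 24; thirty-second tied to eighth (thirty-second + eighth) = 5; thirty-second = 1; thirty-second rest = 1; a full quarter-note triplet (3 notes) (three triplet quarters span one half) = 16; eighth tied to thirty-second (eighth + thirty-second) = 5; dotted eighth = 6; eighth note = 4; thirty-second = 1; eighth = 4.
Altogether 1 + 16 + 12 + 24 + 5 + 1 + 1 + 16 + 5 + 6 + 4 + 1 + 4 = 96.
96 equals 96, so the answer is Yes.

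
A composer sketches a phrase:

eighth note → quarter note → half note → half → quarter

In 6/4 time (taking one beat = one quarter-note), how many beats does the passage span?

One quarter-note beat = 2 eighth notes.
Each duration in eighth notes: eighth note = 1; quarter note = 2; half note = 4; half = 4; quarter = 2.
Adding: 1 + 2 + 4 + 4 + 2 = 13.
13 ÷ 2 = 6.5 beats.

6.5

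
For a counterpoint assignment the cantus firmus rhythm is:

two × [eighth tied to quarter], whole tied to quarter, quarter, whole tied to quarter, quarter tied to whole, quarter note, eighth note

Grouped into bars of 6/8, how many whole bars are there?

One bar of 6/8 = 6 eighth notes.
Each duration in eighth notes: eighth tied to quarter (eighth + quarter) = 3; eighth tied to quarter (eighth + quarter) = 3; whole tied to quarter (whole + quarter) = 10; quarter = 2; whole tied to quarter (whole + quarter) = 10; quarter tied to whole (quarter + whole) = 10; quarter note = 2; eighth note = 1.
Total: 3 + 3 + 10 + 2 + 10 + 10 + 2 + 1 = 41.
41 ÷ 6 = 6 complete bars with 5 left over.

6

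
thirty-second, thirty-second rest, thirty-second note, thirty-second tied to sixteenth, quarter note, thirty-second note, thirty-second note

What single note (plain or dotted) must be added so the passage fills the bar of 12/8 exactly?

whole note

The bar of 12/8 = 48 thirty-second notes.
Working in thirty-second notes: thirty-second = 1; thirty-second rest = 1; thirty-second note = 1; thirty-second tied to sixteenth (thirty-second + sixteenth) = 3; quarter note = 8; thirty-second note = 1; thirty-second note = 1.
Total: 1 + 1 + 1 + 3 + 8 + 1 + 1 = 16.
Remaining: 48 − 16 = 32 thirty-second notes, which is a whole note.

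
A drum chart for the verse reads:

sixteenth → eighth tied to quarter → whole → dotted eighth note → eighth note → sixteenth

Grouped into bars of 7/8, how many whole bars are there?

One bar of 7/8 = 14 sixteenth notes.
Working in sixteenth notes: sixteenth = 1; eighth tied to quarter (eighth + quarter) = 6; whole = 16; dotted eighth note = 3; eighth note = 2; sixteenth = 1.
Adding: 1 + 6 + 16 + 3 + 2 + 1 = 29.
29 ÷ 14 = 2 complete bars with 1 left over.

2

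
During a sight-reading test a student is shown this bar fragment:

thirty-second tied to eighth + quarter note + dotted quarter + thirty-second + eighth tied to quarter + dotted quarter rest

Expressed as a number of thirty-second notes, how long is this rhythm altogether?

50

Convert each value to thirty-second notes: thirty-second tied to eighth (thirty-second + eighth) = 5; quarter note = 8; dotted quarter = 12; thirty-second = 1; eighth tied to quarter (eighth + quarter) = 12; dotted quarter rest = 12.
Altogether 5 + 8 + 12 + 1 + 12 + 12 = 50 thirty-second notes.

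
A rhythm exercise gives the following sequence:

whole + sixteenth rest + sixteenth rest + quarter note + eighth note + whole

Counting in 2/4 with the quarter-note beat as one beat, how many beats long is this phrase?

10

One quarter-note beat = 4 sixteenth notes.
In sixteenth notes: whole = 16; sixteenth rest = 1; sixteenth rest = 1; quarter note = 4; eighth note = 2; whole = 16.
Sum: 16 + 1 + 1 + 4 + 2 + 16 = 40.
40 ÷ 4 = 10 beats.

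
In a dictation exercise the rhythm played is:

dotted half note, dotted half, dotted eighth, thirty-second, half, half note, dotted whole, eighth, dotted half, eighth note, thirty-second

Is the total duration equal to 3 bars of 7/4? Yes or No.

One bar of 7/4 = 56 thirty-second notes, so 3 bars = 168.
Working in thirty-second notes: dotted half note = 24; dotted half = 24; dotted eighth = 6; thirty-second = 1; half = 16; half note = 16; dotted whole = 48; eighth = 4; dotted half = 24; eighth note = 4; thirty-second = 1.
Altogether 24 + 24 + 6 + 1 + 16 + 16 + 48 + 4 + 24 + 4 + 1 = 168.
168 equals 168, so the answer is Yes.

Yes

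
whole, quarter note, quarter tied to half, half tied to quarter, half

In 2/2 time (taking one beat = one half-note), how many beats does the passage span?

6.5

One half-note beat = 2 quarter notes.
Each duration in quarter notes: whole = 4; quarter note = 1; quarter tied to half (quarter + half) = 3; half tied to quarter (half + quarter) = 3; half = 2.
Sum: 4 + 1 + 3 + 3 + 2 = 13.
13 ÷ 2 = 6.5 beats.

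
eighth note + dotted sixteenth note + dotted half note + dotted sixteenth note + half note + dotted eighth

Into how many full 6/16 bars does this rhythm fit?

4

One bar of 6/16 = 12 thirty-second notes.
In thirty-second notes: eighth note = 4; dotted sixteenth note = 3; dotted half note = 24; dotted sixteenth note = 3; half note = 16; dotted eighth = 6.
Altogether 4 + 3 + 24 + 3 + 16 + 6 = 56.
56 ÷ 12 = 4 complete bars with 8 left over.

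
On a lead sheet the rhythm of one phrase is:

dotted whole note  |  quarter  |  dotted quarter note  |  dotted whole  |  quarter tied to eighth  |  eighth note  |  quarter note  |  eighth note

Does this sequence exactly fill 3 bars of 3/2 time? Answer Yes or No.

Yes

One bar of 3/2 = 12 eighth notes, so 3 bars = 36.
Working in eighth notes: dotted whole note = 12; quarter = 2; dotted quarter note = 3; dotted whole = 12; quarter tied to eighth (quarter + eighth) = 3; eighth note = 1; quarter note = 2; eighth note = 1.
Sum: 12 + 2 + 3 + 12 + 3 + 1 + 2 + 1 = 36.
36 equals 36, so the answer is Yes.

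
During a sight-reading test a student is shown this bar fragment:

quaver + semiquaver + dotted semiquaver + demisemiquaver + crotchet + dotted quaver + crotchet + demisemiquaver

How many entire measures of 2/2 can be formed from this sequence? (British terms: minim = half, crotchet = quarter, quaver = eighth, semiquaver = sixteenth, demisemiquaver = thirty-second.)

One bar of 2/2 = 32 thirty-second notes.
Working in thirty-second notes: quaver = 4; semiquaver = 2; dotted semiquaver = 3; demisemiquaver = 1; crotchet = 8; dotted quaver = 6; crotchet = 8; demisemiquaver = 1.
Altogether 4 + 2 + 3 + 1 + 8 + 6 + 8 + 1 = 33.
33 ÷ 32 = 1 complete bar with 1 left over.

1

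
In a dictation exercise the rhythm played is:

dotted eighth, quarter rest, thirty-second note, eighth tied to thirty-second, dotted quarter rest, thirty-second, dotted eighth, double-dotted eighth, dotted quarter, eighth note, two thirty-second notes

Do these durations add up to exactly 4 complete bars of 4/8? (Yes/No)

One bar of 4/8 = 16 thirty-second notes, so 4 bars = 64.
Each duration in thirty-second notes: dotted eighth = 6; quarter rest = 8; thirty-second note = 1; eighth tied to thirty-second (eighth + thirty-second) = 5; dotted quarter rest = 12; thirty-second = 1; dotted eighth = 6; double-dotted eighth = 7; dotted quarter = 12; eighth note = 4; thirty-second note = 1; thirty-second note = 1.
Sum: 6 + 8 + 1 + 5 + 12 + 1 + 6 + 7 + 12 + 4 + 1 + 1 = 64.
64 equals 64, so the answer is Yes.

Yes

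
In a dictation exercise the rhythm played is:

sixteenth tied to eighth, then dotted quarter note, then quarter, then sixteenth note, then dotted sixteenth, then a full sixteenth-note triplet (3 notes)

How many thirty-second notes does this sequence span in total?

Each duration in thirty-second notes: sixteenth tied to eighth (sixteenth + eighth) = 6; dotted quarter note = 12; quarter = 8; sixteenth note = 2; dotted sixteenth = 3; a full sixteenth-note triplet (3 notes) (three triplet sixteenths span one eighth) = 4.
Sum: 6 + 12 + 8 + 2 + 3 + 4 = 35 thirty-second notes.

35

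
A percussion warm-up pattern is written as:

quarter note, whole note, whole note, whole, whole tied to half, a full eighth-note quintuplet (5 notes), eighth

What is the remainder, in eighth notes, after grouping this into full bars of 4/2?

One bar of 4/2 = 16 eighth notes.
Express everything in eighth notes: quarter note = 2; whole note = 8; whole note = 8; whole = 8; whole tied to half (whole + half) = 12; a full eighth-note quintuplet (5 notes) (five quintuplet eighths span one half) = 4; eighth = 1.
Altogether 2 + 8 + 8 + 8 + 12 + 4 + 1 = 43.
43 ÷ 16 = 2 complete bars with 11 eighth notes remaining.

11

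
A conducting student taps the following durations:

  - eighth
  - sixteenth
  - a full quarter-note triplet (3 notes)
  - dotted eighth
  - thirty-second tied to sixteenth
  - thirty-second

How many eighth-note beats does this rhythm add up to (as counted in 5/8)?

One eighth-note beat = 4 thirty-second notes.
Convert each value to thirty-second notes: eighth = 4; sixteenth = 2; a full quarter-note triplet (3 notes) (three triplet quarters span one half) = 16; dotted eighth = 6; thirty-second tied to sixteenth (thirty-second + sixteenth) = 3; thirty-second = 1.
Total: 4 + 2 + 16 + 6 + 3 + 1 = 32.
32 ÷ 4 = 8 beats.

8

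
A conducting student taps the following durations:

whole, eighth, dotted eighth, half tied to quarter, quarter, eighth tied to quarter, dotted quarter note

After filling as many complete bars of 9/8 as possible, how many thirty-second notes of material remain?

One bar of 9/8 = 18 sixteenth notes.
Convert each value to sixteenth notes: whole = 16; eighth = 2; dotted eighth = 3; half tied to quarter (half + quarter) = 12; quarter = 4; eighth tied to quarter (eighth + quarter) = 6; dotted quarter note = 6.
Sum: 16 + 2 + 3 + 12 + 4 + 6 + 6 = 49.
49 ÷ 18 = 2 complete bars with 13 sixteenth notes remaining = 26 thirty-second notes.

26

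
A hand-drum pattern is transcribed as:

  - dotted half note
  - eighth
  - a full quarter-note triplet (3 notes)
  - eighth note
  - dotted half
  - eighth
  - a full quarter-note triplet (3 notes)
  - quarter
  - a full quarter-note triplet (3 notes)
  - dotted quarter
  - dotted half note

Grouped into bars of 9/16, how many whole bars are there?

One bar of 9/16 = 9 sixteenth notes.
Express everything in sixteenth notes: dotted half note = 12; eighth = 2; a full quarter-note triplet (3 notes) (three triplet quarters span one half) = 8; eighth note = 2; dotted half = 12; eighth = 2; a full quarter-note triplet (3 notes) (three triplet quarters span one half) = 8; quarter = 4; a full quarter-note triplet (3 notes) (three triplet quarters span one half) = 8; dotted quarter = 6; dotted half note = 12.
Adding: 12 + 2 + 8 + 2 + 12 + 2 + 8 + 4 + 8 + 6 + 12 = 76.
76 ÷ 9 = 8 complete bars with 4 left over.

8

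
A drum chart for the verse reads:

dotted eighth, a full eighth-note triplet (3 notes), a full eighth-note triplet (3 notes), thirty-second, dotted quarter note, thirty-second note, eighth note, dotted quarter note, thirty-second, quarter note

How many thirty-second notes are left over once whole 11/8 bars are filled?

17

One bar of 11/8 = 44 thirty-second notes.
In thirty-second notes: dotted eighth = 6; a full eighth-note triplet (3 notes) (three triplet eighths span one quarter) = 8; a full eighth-note triplet (3 notes) (three triplet eighths span one quarter) = 8; thirty-second = 1; dotted quarter note = 12; thirty-second note = 1; eighth note = 4; dotted quarter note = 12; thirty-second = 1; quarter note = 8.
Altogether 6 + 8 + 8 + 1 + 12 + 1 + 4 + 12 + 1 + 8 = 61.
61 ÷ 44 = 1 complete bar with 17 thirty-second notes remaining.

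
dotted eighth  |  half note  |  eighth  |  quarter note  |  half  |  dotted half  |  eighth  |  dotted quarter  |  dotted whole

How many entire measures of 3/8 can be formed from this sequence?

One bar of 3/8 = 6 sixteenth notes.
Express everything in sixteenth notes: dotted eighth = 3; half note = 8; eighth = 2; quarter note = 4; half = 8; dotted half = 12; eighth = 2; dotted quarter = 6; dotted whole = 24.
Altogether 3 + 8 + 2 + 4 + 8 + 12 + 2 + 6 + 24 = 69.
69 ÷ 6 = 11 complete bars with 3 left over.

11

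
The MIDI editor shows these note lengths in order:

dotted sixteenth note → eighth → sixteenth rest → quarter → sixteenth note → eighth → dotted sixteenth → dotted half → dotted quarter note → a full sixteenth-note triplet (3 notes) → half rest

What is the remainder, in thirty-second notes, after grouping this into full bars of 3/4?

One bar of 3/4 = 24 thirty-second notes.
Each duration in thirty-second notes: dotted sixteenth note = 3; eighth = 4; sixteenth rest = 2; quarter = 8; sixteenth note = 2; eighth = 4; dotted sixteenth = 3; dotted half = 24; dotted quarter note = 12; a full sixteenth-note triplet (3 notes) (three triplet sixteenths span one eighth) = 4; half rest = 16.
Total: 3 + 4 + 2 + 8 + 2 + 4 + 3 + 24 + 12 + 4 + 16 = 82.
82 ÷ 24 = 3 complete bars with 10 thirty-second notes remaining.

10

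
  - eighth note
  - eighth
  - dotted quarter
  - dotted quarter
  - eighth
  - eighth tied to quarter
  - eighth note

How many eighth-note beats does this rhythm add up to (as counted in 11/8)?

One eighth-note beat = 2 sixteenth notes.
Express everything in sixteenth notes: eighth note = 2; eighth = 2; dotted quarter = 6; dotted quarter = 6; eighth = 2; eighth tied to quarter (eighth + quarter) = 6; eighth note = 2.
Total: 2 + 2 + 6 + 6 + 2 + 6 + 2 = 26.
26 ÷ 2 = 13 beats.

13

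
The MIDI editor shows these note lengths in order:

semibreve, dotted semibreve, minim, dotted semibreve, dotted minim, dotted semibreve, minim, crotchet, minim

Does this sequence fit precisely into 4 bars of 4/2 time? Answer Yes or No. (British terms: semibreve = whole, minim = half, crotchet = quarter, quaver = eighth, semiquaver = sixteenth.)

Yes

One bar of 4/2 = 8 quarter notes, so 4 bars = 32.
Working in quarter notes: semibreve = 4; dotted semibreve = 6; minim = 2; dotted semibreve = 6; dotted minim = 3; dotted semibreve = 6; minim = 2; crotchet = 1; minim = 2.
Total: 4 + 6 + 2 + 6 + 3 + 6 + 2 + 1 + 2 = 32.
32 equals 32, so the answer is Yes.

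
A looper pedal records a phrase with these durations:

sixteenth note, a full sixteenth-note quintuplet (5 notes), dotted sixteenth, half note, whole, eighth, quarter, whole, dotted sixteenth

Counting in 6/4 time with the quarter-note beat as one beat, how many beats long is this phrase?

13.5

One quarter-note beat = 8 thirty-second notes.
In thirty-second notes: sixteenth note = 2; a full sixteenth-note quintuplet (5 notes) (five quintuplet sixteenths span one quarter) = 8; dotted sixteenth = 3; half note = 16; whole = 32; eighth = 4; quarter = 8; whole = 32; dotted sixteenth = 3.
Adding: 2 + 8 + 3 + 16 + 32 + 4 + 8 + 32 + 3 = 108.
108 ÷ 8 = 13.5 beats.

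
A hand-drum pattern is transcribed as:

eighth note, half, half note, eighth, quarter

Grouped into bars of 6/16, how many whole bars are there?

One bar of 6/16 = 3 eighth notes.
Working in eighth notes: eighth note = 1; half = 4; half note = 4; eighth = 1; quarter = 2.
Adding: 1 + 4 + 4 + 1 + 2 = 12.
12 ÷ 3 = 4 complete bars with 0 left over.

4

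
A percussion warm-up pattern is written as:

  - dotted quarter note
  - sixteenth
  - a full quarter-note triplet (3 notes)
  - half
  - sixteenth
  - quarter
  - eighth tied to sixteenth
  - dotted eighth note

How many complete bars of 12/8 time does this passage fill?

One bar of 12/8 = 24 sixteenth notes.
Working in sixteenth notes: dotted quarter note = 6; sixteenth = 1; a full quarter-note triplet (3 notes) (three triplet quarters span one half) = 8; half = 8; sixteenth = 1; quarter = 4; eighth tied to sixteenth (eighth + sixteenth) = 3; dotted eighth note = 3.
Altogether 6 + 1 + 8 + 8 + 1 + 4 + 3 + 3 = 34.
34 ÷ 24 = 1 complete bar with 10 left over.

1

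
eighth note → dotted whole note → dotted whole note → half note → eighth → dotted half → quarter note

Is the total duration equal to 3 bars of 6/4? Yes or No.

No

One bar of 6/4 = 12 eighth notes, so 3 bars = 36.
In eighth notes: eighth note = 1; dotted whole note = 12; dotted whole note = 12; half note = 4; eighth = 1; dotted half = 6; quarter note = 2.
Sum: 1 + 12 + 12 + 4 + 1 + 6 + 2 = 38.
38 exceeds 36, so the answer is No.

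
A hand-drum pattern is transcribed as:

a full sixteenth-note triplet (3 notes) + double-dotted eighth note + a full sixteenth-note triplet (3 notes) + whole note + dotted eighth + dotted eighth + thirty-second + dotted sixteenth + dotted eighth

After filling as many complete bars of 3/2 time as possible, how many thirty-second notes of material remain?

One bar of 3/2 = 48 thirty-second notes.
Each duration in thirty-second notes: a full sixteenth-note triplet (3 notes) (three triplet sixteenths span one eighth) = 4; double-dotted eighth note = 7; a full sixteenth-note triplet (3 notes) (three triplet sixteenths span one eighth) = 4; whole note = 32; dotted eighth = 6; dotted eighth = 6; thirty-second = 1; dotted sixteenth = 3; dotted eighth = 6.
Altogether 4 + 7 + 4 + 32 + 6 + 6 + 1 + 3 + 6 = 69.
69 ÷ 48 = 1 complete bar with 21 thirty-second notes remaining.

21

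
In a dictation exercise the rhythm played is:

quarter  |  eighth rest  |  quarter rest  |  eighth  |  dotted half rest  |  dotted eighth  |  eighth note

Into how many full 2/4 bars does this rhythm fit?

One bar of 2/4 = 8 sixteenth notes.
Each duration in sixteenth notes: quarter = 4; eighth rest = 2; quarter rest = 4; eighth = 2; dotted half rest = 12; dotted eighth = 3; eighth note = 2.
Sum: 4 + 2 + 4 + 2 + 12 + 3 + 2 = 29.
29 ÷ 8 = 3 complete bars with 5 left over.

3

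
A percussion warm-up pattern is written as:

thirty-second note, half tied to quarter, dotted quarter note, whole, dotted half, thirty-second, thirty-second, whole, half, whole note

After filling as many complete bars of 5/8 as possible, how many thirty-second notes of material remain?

One bar of 5/8 = 20 thirty-second notes.
Convert each value to thirty-second notes: thirty-second note = 1; half tied to quarter (half + quarter) = 24; dotted quarter note = 12; whole = 32; dotted half = 24; thirty-second = 1; thirty-second = 1; whole = 32; half = 16; whole note = 32.
Total: 1 + 24 + 12 + 32 + 24 + 1 + 1 + 32 + 16 + 32 = 175.
175 ÷ 20 = 8 complete bars with 15 thirty-second notes remaining.

15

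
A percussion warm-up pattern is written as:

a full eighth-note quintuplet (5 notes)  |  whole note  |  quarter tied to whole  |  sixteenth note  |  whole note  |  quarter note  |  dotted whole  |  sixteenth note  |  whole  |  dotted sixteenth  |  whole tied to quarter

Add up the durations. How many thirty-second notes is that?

255

Convert each value to thirty-second notes: a full eighth-note quintuplet (5 notes) (five quintuplet eighths span one half) = 16; whole note = 32; quarter tied to whole (quarter + whole) = 40; sixteenth note = 2; whole note = 32; quarter note = 8; dotted whole = 48; sixteenth note = 2; whole = 32; dotted sixteenth = 3; whole tied to quarter (whole + quarter) = 40.
Adding: 16 + 32 + 40 + 2 + 32 + 8 + 48 + 2 + 32 + 3 + 40 = 255 thirty-second notes.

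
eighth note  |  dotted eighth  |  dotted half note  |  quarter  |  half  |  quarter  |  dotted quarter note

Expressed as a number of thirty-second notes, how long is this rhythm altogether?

In thirty-second notes: eighth note = 4; dotted eighth = 6; dotted half note = 24; quarter = 8; half = 16; quarter = 8; dotted quarter note = 12.
Total: 4 + 6 + 24 + 8 + 16 + 8 + 12 = 78 thirty-second notes.

78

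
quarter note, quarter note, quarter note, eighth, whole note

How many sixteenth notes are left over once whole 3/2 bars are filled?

One bar of 3/2 = 12 eighth notes.
Convert each value to eighth notes: quarter note = 2; quarter note = 2; quarter note = 2; eighth = 1; whole note = 8.
Total: 2 + 2 + 2 + 1 + 8 = 15.
15 ÷ 12 = 1 complete bar with 3 eighth notes remaining = 6 sixteenth notes.

6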